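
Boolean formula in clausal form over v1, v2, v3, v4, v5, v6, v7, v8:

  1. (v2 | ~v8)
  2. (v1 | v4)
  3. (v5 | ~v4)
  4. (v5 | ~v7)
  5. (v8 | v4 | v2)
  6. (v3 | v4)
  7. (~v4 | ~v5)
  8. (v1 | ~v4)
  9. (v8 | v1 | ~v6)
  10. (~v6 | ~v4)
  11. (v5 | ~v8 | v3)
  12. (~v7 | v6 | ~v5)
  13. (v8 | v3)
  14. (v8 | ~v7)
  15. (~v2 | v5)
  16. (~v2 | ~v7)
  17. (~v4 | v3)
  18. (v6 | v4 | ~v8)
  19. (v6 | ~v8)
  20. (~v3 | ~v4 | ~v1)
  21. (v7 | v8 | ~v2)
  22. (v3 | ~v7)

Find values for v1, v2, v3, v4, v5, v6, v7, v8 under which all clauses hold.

v1=T, v2=T, v3=T, v4=F, v5=T, v6=T, v7=F, v8=T

Try v1 = True.
Branch on v2: take v2 = True.
  then v5 is forced to True.
  then v4 is forced to False.
  then v3 is forced to True.
  then v7 is forced to False.
  then v8 is forced to True.
  then v6 is forced to True.
Every clause has at least one true literal under this assignment.
Check each clause:
  1. (~v8 | v2) — v2 is true.
  2. (v4 | v1) — v1 is true.
  3. (v5 | ~v4) — ~v4 is true.
  4. (v5 | ~v7) — ~v7 is true.
  5. (v4 | v8 | v2) — v8 is true.
  6. (v4 | v3) — v3 is true.
  7. (~v5 | ~v4) — ~v4 is true.
  8. (v1 | ~v4) — v1 is true.
  9. (v1 | v8 | ~v6) — v8 is true.
  10. (~v6 | ~v4) — ~v4 is true.
  11. (v3 | v5 | ~v8) — v3 is true.
  12. (~v7 | ~v5 | v6) — ~v7 is true.
  13. (v8 | v3) — v8 is true.
  14. (~v7 | v8) — v8 is true.
  15. (~v2 | v5) — v5 is true.
  16. (~v2 | ~v7) — ~v7 is true.
  17. (v3 | ~v4) — v3 is true.
  18. (~v8 | v6 | v4) — v6 is true.
  19. (~v8 | v6) — v6 is true.
  20. (~v1 | ~v3 | ~v4) — ~v4 is true.
  21. (~v2 | v7 | v8) — v8 is true.
  22. (v3 | ~v7) — ~v7 is true.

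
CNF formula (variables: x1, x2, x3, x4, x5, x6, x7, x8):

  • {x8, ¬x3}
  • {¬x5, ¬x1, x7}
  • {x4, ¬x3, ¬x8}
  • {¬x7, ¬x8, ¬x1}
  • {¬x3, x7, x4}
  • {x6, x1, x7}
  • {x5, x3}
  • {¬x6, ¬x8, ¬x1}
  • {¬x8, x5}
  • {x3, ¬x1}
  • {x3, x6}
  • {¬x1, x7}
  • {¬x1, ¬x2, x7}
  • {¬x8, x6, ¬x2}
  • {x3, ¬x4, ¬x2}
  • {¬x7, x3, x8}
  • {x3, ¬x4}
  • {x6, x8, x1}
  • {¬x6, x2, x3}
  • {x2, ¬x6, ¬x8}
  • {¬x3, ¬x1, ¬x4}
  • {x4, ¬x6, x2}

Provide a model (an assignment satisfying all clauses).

x1 = F  x2 = T  x3 = F  x4 = F  x5 = T  x6 = T  x7 = F  x8 = T

Branch on x1: take x1 = False.
Set x2 = True and propagate.
Set x3 = False and propagate.
  then x5 is forced to True.
  then x6 is forced to True.
  then x4 is forced to False.
The remaining clauses are satisfied by x7 = False, x8 = True.
Check each clause:
  1. {x8, ¬x3} — x8 is true.
  2. {¬x1, x7, ¬x5} — ¬x1 is true.
  3. {x4, ¬x3, ¬x8} — ¬x3 is true.
  4. {¬x1, ¬x7, ¬x8} — ¬x7 is true.
  5. {x4, x7, ¬x3} — ¬x3 is true.
  6. {x1, x7, x6} — x6 is true.
  7. {x3, x5} — x5 is true.
  8. {¬x6, ¬x8, ¬x1} — ¬x1 is true.
  9. {x5, ¬x8} — x5 is true.
  10. {¬x1, x3} — ¬x1 is true.
  11. {x3, x6} — x6 is true.
  12. {¬x1, x7} — ¬x1 is true.
  13. {¬x1, ¬x2, x7} — ¬x1 is true.
  14. {¬x2, ¬x8, x6} — x6 is true.
  15. {¬x4, ¬x2, x3} — ¬x4 is true.
  16. {x3, x8, ¬x7} — x8 is true.
  17. {¬x4, x3} — ¬x4 is true.
  18. {x6, x8, x1} — x8 is true.
  19. {¬x6, x3, x2} — x2 is true.
  20. {¬x6, x2, ¬x8} — x2 is true.
  21. {¬x3, ¬x4, ¬x1} — ¬x4 is true.
  22. {x4, x2, ¬x6} — x2 is true.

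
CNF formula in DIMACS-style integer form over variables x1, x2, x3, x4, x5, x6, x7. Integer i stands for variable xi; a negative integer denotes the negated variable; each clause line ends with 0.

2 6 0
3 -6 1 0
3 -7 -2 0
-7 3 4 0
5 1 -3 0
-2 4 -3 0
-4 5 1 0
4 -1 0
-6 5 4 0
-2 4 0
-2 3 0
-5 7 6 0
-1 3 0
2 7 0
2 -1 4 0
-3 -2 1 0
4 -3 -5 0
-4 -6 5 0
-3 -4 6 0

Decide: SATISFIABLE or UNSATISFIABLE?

SATISFIABLE

Set x1 = True and propagate.
  then x4 is forced to True.
  then x3 is forced to True.
  then x6 is forced to True.
  then x5 is forced to True.
Try x2 = False.
  then x7 is forced to True.
So x1=1, x2=0, x3=1, x4=1, x5=1, x6=1, x7=1 is a satisfying assignment.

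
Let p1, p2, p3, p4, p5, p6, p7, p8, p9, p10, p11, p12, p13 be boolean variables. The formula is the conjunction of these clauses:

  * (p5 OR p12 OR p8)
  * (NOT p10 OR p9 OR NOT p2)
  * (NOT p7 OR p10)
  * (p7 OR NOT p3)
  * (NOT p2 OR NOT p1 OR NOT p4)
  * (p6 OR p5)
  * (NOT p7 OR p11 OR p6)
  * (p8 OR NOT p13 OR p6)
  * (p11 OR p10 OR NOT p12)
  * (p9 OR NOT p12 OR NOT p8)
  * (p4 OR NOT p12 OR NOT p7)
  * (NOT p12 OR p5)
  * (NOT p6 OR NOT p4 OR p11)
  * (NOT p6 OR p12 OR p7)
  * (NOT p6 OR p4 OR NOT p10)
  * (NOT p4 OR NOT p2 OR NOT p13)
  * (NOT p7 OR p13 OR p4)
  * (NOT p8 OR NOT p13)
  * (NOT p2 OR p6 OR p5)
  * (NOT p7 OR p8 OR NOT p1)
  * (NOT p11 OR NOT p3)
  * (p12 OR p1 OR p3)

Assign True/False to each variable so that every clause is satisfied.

p1 = T, p2 = F, p3 = F, p4 = F, p5 = T, p6 = F, p7 = F, p8 = T, p9 = T, p10 = F, p11 = T, p12 = T, p13 = F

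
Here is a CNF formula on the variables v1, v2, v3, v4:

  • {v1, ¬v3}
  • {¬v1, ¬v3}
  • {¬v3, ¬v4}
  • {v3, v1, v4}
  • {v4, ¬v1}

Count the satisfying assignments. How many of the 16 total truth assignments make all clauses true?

Satisfying assignments:
  v1=0 v2=0 v3=0 v4=1
  v1=0 v2=1 v3=0 v4=1
  v1=1 v2=0 v3=0 v4=1
  v1=1 v2=1 v3=0 v4=1
That's 4 in total.

4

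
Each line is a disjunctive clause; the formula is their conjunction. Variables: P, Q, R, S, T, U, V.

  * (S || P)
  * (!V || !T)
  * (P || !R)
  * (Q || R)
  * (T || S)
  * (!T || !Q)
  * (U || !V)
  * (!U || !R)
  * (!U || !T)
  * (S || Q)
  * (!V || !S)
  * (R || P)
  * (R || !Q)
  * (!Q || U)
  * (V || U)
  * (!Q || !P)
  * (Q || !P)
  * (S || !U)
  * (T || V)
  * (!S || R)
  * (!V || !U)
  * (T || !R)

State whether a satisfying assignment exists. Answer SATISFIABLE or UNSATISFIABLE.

UNSATISFIABLE

Q = True:
  propagation gives T=False, S=True, V=False; an empty clause results — contradiction.
Q = False:
  propagation gives R=True, P=True; an empty clause results — contradiction.
Every branch closes, so no satisfying assignment exists.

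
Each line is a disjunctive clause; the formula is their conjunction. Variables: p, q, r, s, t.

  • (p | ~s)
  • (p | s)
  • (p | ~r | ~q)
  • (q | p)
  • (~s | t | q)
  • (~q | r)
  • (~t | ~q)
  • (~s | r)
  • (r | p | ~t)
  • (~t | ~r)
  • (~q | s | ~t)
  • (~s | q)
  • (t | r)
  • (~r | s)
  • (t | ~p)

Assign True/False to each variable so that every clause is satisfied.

p = T, q = F, r = F, s = F, t = T

Set p = True and propagate.
  then t is forced to True.
  then q is forced to False.
  then r is forced to False.
  then s is forced to False.
Check each clause:
  1. (~s | p) — p is true.
  2. (p | s) — p is true.
  3. (p | ~q | ~r) — p is true.
  4. (p | q) — p is true.
  5. (t | ~s | q) — ~s is true.
  6. (~q | r) — ~q is true.
  7. (~q | ~t) — ~q is true.
  8. (r | ~s) — ~s is true.
  9. (p | r | ~t) — p is true.
  10. (~t | ~r) — ~r is true.
  11. (~t | s | ~q) — ~q is true.
  12. (~s | q) — ~s is true.
  13. (r | t) — t is true.
  14. (~r | s) — ~r is true.
  15. (~p | t) — t is true.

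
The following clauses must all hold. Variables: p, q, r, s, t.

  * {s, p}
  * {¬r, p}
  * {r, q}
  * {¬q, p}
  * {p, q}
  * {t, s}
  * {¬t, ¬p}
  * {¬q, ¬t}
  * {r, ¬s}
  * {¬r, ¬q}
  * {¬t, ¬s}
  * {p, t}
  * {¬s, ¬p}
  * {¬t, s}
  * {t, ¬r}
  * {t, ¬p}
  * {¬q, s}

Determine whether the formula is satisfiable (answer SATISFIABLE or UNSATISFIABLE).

UNSATISFIABLE

p = True:
  propagation gives t=False; an empty clause results — contradiction.
p = False:
  propagation gives s=True, r=False; an empty clause results — contradiction.
Every branch closes, so no satisfying assignment exists.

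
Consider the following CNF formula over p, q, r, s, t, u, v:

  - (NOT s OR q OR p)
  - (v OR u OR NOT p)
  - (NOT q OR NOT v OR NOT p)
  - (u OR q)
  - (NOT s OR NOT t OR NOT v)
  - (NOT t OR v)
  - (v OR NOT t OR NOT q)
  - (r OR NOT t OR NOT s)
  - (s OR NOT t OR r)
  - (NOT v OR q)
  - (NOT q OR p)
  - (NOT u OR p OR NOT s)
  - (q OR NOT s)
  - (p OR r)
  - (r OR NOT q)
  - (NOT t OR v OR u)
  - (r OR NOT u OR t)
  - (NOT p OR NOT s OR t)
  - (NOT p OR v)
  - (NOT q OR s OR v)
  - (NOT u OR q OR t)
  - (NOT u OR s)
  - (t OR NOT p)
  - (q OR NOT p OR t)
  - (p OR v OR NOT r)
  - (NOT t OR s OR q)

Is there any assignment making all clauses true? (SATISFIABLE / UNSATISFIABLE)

UNSATISFIABLE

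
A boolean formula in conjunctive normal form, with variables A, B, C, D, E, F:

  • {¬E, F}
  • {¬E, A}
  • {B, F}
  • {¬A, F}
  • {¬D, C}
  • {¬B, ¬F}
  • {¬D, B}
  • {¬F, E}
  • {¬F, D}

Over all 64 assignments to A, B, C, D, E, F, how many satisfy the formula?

3

Satisfying assignments:
  A=0 B=1 C=0 D=0 E=0 F=0
  A=0 B=1 C=1 D=0 E=0 F=0
  A=0 B=1 C=1 D=1 E=0 F=0
Count: 3.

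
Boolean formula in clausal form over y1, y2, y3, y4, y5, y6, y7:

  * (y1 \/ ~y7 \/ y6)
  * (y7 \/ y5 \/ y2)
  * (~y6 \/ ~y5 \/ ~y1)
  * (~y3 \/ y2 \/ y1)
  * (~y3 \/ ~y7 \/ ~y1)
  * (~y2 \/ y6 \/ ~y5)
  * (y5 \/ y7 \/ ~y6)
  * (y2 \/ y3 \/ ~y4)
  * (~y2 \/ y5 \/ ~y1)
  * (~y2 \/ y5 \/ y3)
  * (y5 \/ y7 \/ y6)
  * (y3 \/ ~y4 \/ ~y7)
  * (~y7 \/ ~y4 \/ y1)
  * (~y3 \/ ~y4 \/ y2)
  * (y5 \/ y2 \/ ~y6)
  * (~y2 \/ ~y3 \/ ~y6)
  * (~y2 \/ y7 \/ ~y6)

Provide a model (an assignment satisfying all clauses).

y4 occurs only negated in the remaining clauses — set y4 = False.
Set y1 = False and propagate.
Set y2 = False and propagate.
  then y3 is forced to False.
Branch on y5: take y5 = True.
The remaining clauses are satisfied by y6 = False, y7 = False.

y1=F, y2=F, y3=F, y4=F, y5=T, y6=F, y7=F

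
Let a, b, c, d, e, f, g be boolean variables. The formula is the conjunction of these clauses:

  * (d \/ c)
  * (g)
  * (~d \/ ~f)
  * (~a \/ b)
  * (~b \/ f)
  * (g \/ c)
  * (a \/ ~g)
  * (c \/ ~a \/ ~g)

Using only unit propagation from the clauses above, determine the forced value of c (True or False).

Unit clause (g) sets g = True.
From (~g \/ a) and g = True: a = True.
In (~a \/ b), ~a is now false; b must hold, so b = True.
In (~b \/ f), ~b is now false; f must hold, so f = True.
From (~f \/ ~d) and f = True: d = False.
(d \/ c) with d = False leaves only c, so c = True.

True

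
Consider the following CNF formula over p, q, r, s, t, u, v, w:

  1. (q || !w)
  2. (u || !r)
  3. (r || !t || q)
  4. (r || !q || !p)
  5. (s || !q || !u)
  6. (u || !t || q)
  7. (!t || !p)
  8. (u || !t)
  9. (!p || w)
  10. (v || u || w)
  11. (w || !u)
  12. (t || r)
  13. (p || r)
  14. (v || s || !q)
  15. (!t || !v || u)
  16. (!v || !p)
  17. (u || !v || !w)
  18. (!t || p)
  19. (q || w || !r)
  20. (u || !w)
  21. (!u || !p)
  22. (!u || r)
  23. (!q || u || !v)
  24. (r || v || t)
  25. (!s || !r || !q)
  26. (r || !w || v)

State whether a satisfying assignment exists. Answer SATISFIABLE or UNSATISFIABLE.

UNSATISFIABLE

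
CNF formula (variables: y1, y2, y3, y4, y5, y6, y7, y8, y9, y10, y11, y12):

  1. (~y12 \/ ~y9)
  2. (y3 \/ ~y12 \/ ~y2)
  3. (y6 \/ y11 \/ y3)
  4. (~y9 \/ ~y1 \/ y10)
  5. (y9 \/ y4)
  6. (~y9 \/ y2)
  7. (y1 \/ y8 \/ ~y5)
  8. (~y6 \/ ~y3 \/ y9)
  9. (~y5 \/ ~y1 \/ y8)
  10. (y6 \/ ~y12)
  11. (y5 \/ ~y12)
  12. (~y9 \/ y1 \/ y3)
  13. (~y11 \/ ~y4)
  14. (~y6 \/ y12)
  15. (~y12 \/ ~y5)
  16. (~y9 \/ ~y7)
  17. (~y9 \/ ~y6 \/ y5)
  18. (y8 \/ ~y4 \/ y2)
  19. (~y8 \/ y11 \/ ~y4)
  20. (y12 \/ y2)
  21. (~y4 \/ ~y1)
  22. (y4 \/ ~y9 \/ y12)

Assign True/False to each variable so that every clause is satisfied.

y1=False  y2=True  y3=True  y4=True  y5=False  y6=False  y7=False  y8=False  y9=False  y10=False  y11=False  y12=False

Pure literal: y7 appears only negated; assign y7 = False.
Branch on y1: take y1 = False.
Set y2 = True and propagate.
The remaining clauses are satisfied by y3 = True, y4 = True, y5 = False, y6 = False, y8 = False, y9 = False, y10 = False, y11 = False, y12 = False.
Check each clause:
  1. (~y12 \/ ~y9) — ~y12 is true.
  2. (~y2 \/ y3 \/ ~y12) — y3 is true.
  3. (y11 \/ y3 \/ y6) — y3 is true.
  4. (y10 \/ ~y9 \/ ~y1) — ~y1 is true.
  5. (y4 \/ y9) — y4 is true.
  6. (~y9 \/ y2) — y2 is true.
  7. (y1 \/ y8 \/ ~y5) — ~y5 is true.
  8. (~y6 \/ y9 \/ ~y3) — ~y6 is true.
  9. (~y5 \/ y8 \/ ~y1) — ~y5 is true.
  10. (y6 \/ ~y12) — ~y12 is true.
  11. (~y12 \/ y5) — ~y12 is true.
  12. (y1 \/ y3 \/ ~y9) — y3 is true.
  13. (~y4 \/ ~y11) — ~y11 is true.
  14. (y12 \/ ~y6) — ~y6 is true.
  15. (~y5 \/ ~y12) — ~y5 is true.
  16. (~y9 \/ ~y7) — ~y7 is true.
  17. (~y9 \/ y5 \/ ~y6) — ~y6 is true.
  18. (y2 \/ ~y4 \/ y8) — y2 is true.
  19. (y11 \/ ~y4 \/ ~y8) — ~y8 is true.
  20. (y2 \/ y12) — y2 is true.
  21. (~y4 \/ ~y1) — ~y1 is true.
  22. (y12 \/ ~y9 \/ y4) — y4 is true.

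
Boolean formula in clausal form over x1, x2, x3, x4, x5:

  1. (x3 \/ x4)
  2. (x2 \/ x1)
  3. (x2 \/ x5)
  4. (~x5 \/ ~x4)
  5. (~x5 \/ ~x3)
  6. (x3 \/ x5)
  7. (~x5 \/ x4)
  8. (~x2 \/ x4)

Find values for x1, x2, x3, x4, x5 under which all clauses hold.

Pure literal: x1 appears only positively; assign x1 = True.
Set x2 = True and propagate.
  then x4 is forced to True.
  then x5 is forced to False.
  then x3 is forced to True.
Every clause has at least one true literal under this assignment.

x1=T, x2=T, x3=T, x4=T, x5=F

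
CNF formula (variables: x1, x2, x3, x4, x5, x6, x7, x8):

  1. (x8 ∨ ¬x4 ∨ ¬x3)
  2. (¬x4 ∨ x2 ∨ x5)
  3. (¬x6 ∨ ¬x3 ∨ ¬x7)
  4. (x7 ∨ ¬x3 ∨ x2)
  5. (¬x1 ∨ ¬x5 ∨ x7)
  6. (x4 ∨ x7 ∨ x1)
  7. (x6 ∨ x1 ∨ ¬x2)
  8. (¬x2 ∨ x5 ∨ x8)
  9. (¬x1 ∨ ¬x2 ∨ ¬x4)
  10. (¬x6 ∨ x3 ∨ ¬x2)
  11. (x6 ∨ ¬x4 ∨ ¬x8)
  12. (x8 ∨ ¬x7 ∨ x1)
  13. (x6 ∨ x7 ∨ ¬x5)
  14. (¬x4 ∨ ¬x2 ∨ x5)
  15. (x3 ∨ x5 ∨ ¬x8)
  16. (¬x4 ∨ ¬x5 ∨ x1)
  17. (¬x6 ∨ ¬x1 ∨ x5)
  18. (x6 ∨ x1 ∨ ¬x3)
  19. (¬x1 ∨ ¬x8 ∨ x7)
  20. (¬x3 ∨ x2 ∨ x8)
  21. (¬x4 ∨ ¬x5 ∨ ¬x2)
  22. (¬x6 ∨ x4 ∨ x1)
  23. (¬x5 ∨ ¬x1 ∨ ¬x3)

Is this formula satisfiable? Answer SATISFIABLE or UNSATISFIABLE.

Branch on x1: take x1 = True.
Branch on x2: take x2 = True.
  then x4 is forced to False.
Set x3 = False and propagate.
  then x6 is forced to False.
The remaining clauses are satisfied by x5 = True, x7 = True, x8 = False.
So x1=True, x2=True, x3=False, x4=False, x5=True, x6=False, x7=True, x8=False is a satisfying assignment.

SATISFIABLE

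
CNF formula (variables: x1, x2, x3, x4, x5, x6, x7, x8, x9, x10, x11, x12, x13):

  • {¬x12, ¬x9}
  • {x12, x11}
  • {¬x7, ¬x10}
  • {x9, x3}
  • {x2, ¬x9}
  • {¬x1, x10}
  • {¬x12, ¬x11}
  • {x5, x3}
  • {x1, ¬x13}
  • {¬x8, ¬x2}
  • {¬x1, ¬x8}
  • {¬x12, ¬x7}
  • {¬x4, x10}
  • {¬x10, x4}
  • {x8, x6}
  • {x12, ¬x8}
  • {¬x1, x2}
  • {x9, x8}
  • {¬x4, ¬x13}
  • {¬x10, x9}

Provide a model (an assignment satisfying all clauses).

Pure literal: x3 appears only positively; assign x3 = True.
Pure literal: x5 appears only positively; assign x5 = True.
Set x1 = False and propagate.
  then x13 is forced to False.
Branch on x2: take x2 = False.
  then x9 is forced to False.
  then x8 is forced to True.
  then x12 is forced to True.
  then x11 is forced to False.
  then x7 is forced to False.
  then x10 is forced to False.
  then x4 is forced to False.
x6 is now unconstrained; take x6 = True.
Every clause has at least one true literal under this assignment.

x1=False, x2=False, x3=True, x4=False, x5=True, x6=True, x7=False, x8=True, x9=False, x10=False, x11=False, x12=True, x13=False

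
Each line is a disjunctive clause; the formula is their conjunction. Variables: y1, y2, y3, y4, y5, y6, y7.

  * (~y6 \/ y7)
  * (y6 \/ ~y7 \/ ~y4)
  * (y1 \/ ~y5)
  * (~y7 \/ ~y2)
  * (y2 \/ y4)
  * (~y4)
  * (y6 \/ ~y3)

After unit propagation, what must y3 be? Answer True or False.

False

(~y4) stands alone — y4 = False.
(y4 \/ y2): since y4 = False, the clause reduces to (y2). y2 = True.
From (~y7 \/ ~y2) and y2 = True: y7 = False.
(~y6 \/ y7): since y7 = False, the clause reduces to (~y6). y6 = False.
From (y6 \/ ~y3) and y6 = False: y3 = False.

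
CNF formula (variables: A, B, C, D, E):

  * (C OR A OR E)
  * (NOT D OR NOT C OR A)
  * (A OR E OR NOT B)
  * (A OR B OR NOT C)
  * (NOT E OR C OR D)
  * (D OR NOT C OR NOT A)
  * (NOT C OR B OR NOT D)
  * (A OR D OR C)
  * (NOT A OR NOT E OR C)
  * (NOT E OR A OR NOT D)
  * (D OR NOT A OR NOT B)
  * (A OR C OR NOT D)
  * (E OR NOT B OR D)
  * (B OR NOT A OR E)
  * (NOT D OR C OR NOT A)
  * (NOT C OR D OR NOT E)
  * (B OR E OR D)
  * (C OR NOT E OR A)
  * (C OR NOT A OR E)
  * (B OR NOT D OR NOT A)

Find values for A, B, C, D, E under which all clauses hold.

A=True, B=True, C=True, D=True, E=False

Branch on A: take A = True.
Set B = True and propagate.
  then D is forced to True.
  then C is forced to True.
E is now unconstrained; take E = False.
Every clause has at least one true literal under this assignment.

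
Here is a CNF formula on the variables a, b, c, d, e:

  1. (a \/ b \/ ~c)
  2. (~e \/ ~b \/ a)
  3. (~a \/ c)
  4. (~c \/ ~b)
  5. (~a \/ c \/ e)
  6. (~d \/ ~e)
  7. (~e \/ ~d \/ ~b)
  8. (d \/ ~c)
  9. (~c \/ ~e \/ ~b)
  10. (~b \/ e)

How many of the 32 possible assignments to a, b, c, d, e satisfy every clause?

4

The models are:
  a=F b=F c=F d=F e=F
  a=F b=F c=F d=F e=T
  a=F b=F c=F d=T e=F
  a=T b=F c=T d=T e=F
Count: 4.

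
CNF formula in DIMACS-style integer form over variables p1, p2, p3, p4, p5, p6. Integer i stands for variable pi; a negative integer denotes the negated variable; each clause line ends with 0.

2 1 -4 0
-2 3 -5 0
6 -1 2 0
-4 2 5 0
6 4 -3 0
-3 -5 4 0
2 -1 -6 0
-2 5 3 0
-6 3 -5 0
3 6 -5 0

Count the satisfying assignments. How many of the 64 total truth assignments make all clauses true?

13

Split on p2, then p3.
  p2=T, p3=T: p1 free; 5 ways for (p4,p5,p6) × 2^1 = 10.
  p2=T, p3=F: a clause becomes empty — 0.
  p2=F, p3=T: remaining (p1,p4,p5,p6) ∈ {(F,F,F,T)} — 1.
  p2=F, p3=F: remaining (p1,p4,p5,p6) ∈ {(F,F,F,F); (F,F,F,T)} — 2.
Total: 10 + 0 + 1 + 2 = 13.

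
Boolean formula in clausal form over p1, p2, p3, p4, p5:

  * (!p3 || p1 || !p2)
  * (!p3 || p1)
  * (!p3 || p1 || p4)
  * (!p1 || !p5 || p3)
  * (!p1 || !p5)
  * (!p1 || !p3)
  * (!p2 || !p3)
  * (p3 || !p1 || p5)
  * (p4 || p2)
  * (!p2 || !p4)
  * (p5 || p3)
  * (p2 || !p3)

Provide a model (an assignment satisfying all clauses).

Set p1 = False and propagate.
  then p3 is forced to False.
  then p5 is forced to True.
Branch on p2: take p2 = False.
  then p4 is forced to True.

p1=False, p2=False, p3=False, p4=True, p5=True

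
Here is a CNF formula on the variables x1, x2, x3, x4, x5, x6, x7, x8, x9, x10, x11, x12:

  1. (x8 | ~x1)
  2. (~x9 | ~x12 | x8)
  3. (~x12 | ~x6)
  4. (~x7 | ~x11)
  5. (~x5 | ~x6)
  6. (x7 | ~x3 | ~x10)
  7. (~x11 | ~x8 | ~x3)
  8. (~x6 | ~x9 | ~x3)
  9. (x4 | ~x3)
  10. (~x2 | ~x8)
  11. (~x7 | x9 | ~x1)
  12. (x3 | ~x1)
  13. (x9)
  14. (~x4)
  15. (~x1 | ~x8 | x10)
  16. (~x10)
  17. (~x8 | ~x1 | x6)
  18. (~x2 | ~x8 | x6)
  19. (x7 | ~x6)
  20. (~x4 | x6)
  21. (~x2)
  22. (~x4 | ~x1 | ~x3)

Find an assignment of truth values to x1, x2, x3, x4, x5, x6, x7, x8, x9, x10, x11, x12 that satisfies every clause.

x1=F, x2=F, x3=F, x4=F, x5=T, x6=F, x7=F, x8=F, x9=T, x10=F, x11=T, x12=F

Check each clause:
  1. (x8 | ~x1) — ~x1 is true.
  2. (~x9 | ~x12 | x8) — ~x12 is true.
  3. (~x6 | ~x12) — ~x6 is true.
  4. (~x7 | ~x11) — ~x7 is true.
  5. (~x5 | ~x6) — ~x6 is true.
  6. (~x3 | x7 | ~x10) — ~x3 is true.
  7. (~x3 | ~x11 | ~x8) — ~x8 is true.
  8. (~x6 | ~x9 | ~x3) — ~x6 is true.
  9. (~x3 | x4) — ~x3 is true.
  10. (~x8 | ~x2) — ~x8 is true.
  11. (~x1 | x9 | ~x7) — x9 is true.
  12. (x3 | ~x1) — ~x1 is true.
  13. (x9) — x9 is true.
  14. (~x4) — ~x4 is true.
  15. (x10 | ~x8 | ~x1) — ~x8 is true.
  16. (~x10) — ~x10 is true.
  17. (~x1 | ~x8 | x6) — ~x8 is true.
  18. (x6 | ~x2 | ~x8) — ~x8 is true.
  19. (~x6 | x7) — ~x6 is true.
  20. (x6 | ~x4) — ~x4 is true.
  21. (~x2) — ~x2 is true.
  22. (~x1 | ~x3 | ~x4) — ~x4 is true.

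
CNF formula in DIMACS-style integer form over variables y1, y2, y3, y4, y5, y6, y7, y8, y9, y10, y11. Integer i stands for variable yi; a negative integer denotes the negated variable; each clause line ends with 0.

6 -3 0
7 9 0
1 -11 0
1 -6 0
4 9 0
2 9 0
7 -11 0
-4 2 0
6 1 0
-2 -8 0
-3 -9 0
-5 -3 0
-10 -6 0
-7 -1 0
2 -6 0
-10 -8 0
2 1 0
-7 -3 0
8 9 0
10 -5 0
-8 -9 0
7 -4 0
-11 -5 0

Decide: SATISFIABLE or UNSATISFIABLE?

Pure literal: y3 appears only negated; assign y3 = False.
y11 occurs only negated in the remaining clauses — set y11 = False.
Try y1 = True.
  then y7 is forced to False.
  then y9 is forced to True.
  then y8 is forced to False.
  then y4 is forced to False.
Branch on y2: take y2 = False.
  then y6 is forced to False.
The remaining clauses are satisfied by y5 = True, y10 = True.
Every clause has at least one true literal under this assignment.
So y1=True, y2=False, y3=False, y4=False, y5=True, y6=False, y7=False, y8=False, y9=True, y10=True, y11=False is a satisfying assignment.

SATISFIABLE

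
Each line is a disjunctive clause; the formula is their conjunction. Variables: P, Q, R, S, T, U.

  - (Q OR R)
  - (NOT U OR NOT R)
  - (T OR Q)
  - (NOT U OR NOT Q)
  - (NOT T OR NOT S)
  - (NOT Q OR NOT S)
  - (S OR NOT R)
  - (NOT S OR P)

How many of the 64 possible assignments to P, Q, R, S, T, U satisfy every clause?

4

Satisfying assignments:
  P=F Q=T R=F S=F T=F U=F
  P=F Q=T R=F S=F T=T U=F
  P=T Q=T R=F S=F T=F U=F
  P=T Q=T R=F S=F T=T U=F
That's 4 in total.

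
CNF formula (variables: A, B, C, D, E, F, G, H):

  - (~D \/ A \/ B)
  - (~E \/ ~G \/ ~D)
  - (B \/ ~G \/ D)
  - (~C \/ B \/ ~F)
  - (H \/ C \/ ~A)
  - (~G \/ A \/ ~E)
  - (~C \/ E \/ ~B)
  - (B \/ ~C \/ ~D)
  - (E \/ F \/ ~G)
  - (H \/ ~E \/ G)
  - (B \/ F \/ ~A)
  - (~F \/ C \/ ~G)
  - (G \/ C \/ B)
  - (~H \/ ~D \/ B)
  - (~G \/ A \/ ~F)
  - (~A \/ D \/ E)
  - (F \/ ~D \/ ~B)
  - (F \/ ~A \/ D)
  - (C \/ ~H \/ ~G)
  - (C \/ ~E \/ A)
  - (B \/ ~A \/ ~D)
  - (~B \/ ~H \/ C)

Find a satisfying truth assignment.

A=False, B=True, C=True, D=False, E=True, F=True, G=False, H=True

Try A = False.
The remaining clauses are satisfied by B = True, C = True, D = False, E = True, F = True, G = False, H = True.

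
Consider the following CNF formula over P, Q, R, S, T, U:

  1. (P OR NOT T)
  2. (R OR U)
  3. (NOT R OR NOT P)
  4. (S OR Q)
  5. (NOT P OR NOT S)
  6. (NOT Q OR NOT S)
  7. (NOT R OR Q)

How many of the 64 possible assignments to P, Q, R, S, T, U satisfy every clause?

6

Satisfying assignments:
  P=0 Q=0 R=0 S=1 T=0 U=1
  P=0 Q=1 R=0 S=0 T=0 U=1
  P=0 Q=1 R=1 S=0 T=0 U=0
  P=0 Q=1 R=1 S=0 T=0 U=1
  P=1 Q=1 R=0 S=0 T=0 U=1
  P=1 Q=1 R=0 S=0 T=1 U=1
Count: 6.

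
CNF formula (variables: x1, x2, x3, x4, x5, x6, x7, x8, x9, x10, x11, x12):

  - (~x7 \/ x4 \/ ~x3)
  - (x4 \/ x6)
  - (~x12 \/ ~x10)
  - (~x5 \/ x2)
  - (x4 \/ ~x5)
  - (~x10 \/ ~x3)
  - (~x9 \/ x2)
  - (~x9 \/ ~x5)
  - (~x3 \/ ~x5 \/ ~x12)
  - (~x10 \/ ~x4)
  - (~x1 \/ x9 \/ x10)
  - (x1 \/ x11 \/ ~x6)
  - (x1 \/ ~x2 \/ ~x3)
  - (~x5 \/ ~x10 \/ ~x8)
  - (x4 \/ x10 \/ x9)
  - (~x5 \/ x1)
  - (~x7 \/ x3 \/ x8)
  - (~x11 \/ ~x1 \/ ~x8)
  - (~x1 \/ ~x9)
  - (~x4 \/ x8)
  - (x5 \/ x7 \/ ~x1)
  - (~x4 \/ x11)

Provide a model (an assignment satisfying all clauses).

x1=F, x2=F, x3=T, x4=T, x5=F, x6=F, x7=F, x8=T, x9=F, x10=F, x11=T, x12=T

Try x1 = False.
  then x5 is forced to False.
Branch on x2: take x2 = False.
  then x9 is forced to False.
For the remaining variables, x3 = True, x4 = True, x6 = False, x7 = False, x8 = True, x10 = False, x11 = True, x12 = True works.
Check each clause:
  1. (~x7 \/ ~x3 \/ x4) — ~x7 is true.
  2. (x6 \/ x4) — x4 is true.
  3. (~x12 \/ ~x10) — ~x10 is true.
  4. (x2 \/ ~x5) — ~x5 is true.
  5. (x4 \/ ~x5) — ~x5 is true.
  6. (~x3 \/ ~x10) — ~x10 is true.
  7. (~x9 \/ x2) — ~x9 is true.
  8. (~x5 \/ ~x9) — ~x5 is true.
  9. (~x5 \/ ~x12 \/ ~x3) — ~x5 is true.
  10. (~x4 \/ ~x10) — ~x10 is true.
  11. (x10 \/ ~x1 \/ x9) — ~x1 is true.
  12. (~x6 \/ x11 \/ x1) — ~x6 is true.
  13. (x1 \/ ~x3 \/ ~x2) — ~x2 is true.
  14. (~x5 \/ ~x8 \/ ~x10) — ~x5 is true.
  15. (x10 \/ x9 \/ x4) — x4 is true.
  16. (x1 \/ ~x5) — ~x5 is true.
  17. (~x7 \/ x8 \/ x3) — x8 is true.
  18. (~x11 \/ ~x1 \/ ~x8) — ~x1 is true.
  19. (~x1 \/ ~x9) — ~x1 is true.
  20. (x8 \/ ~x4) — x8 is true.
  21. (~x1 \/ x7 \/ x5) — ~x1 is true.
  22. (~x4 \/ x11) — x11 is true.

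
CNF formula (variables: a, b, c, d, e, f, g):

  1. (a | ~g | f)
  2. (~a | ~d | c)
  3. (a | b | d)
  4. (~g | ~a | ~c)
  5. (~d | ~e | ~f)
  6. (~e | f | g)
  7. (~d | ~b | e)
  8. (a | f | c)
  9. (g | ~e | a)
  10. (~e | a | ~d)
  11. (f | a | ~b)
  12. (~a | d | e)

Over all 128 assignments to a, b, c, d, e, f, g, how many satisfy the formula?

Case analysis on a and d:
  a=T, d=T: remaining (b,c,e,f,g) ∈ {(F,T,F,F,F); (F,T,F,T,F)} — 2.
  a=T, d=F: b free; 4 ways for (c,e,f,g) × 2^1 = 8.
  a=F, d=T: 5 of the 32 assignments to (b,c,e,f,g) work.
  a=F, d=F: c free; 3 ways for (b,e,f,g) × 2^1 = 6.
Total: 2 + 8 + 5 + 6 = 21.

21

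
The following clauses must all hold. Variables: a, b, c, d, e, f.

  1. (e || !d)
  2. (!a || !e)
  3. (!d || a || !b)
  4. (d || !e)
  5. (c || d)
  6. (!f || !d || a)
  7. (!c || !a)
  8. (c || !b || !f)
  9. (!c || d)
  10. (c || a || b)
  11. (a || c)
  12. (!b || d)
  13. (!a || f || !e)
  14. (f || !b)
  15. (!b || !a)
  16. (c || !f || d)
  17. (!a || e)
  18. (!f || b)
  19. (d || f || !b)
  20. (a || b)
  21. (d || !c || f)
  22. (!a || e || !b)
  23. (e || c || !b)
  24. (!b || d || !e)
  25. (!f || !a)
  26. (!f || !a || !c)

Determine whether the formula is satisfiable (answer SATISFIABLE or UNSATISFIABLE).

UNSATISFIABLE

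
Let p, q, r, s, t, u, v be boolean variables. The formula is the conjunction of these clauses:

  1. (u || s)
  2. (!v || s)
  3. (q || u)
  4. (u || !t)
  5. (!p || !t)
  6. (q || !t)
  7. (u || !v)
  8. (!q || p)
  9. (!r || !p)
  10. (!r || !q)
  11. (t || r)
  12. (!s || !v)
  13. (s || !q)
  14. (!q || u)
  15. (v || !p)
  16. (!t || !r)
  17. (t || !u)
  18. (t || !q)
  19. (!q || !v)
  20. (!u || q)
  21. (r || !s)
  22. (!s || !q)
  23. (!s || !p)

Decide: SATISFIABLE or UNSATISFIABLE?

UNSATISFIABLE

q = True:
  propagation gives p=True, t=False; an empty clause results — contradiction.
q = False:
  propagation gives u=True; an empty clause results — contradiction.
Every branch closes, so no satisfying assignment exists.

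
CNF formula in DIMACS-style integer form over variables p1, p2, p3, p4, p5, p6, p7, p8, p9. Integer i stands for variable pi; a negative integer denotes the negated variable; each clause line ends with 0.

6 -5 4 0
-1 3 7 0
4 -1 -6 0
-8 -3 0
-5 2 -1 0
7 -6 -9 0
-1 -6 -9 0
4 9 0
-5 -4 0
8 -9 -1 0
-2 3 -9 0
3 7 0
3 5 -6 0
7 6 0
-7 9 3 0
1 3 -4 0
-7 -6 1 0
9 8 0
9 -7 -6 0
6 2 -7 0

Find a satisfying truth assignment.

p1=0, p2=1, p3=1, p4=1, p5=0, p6=0, p7=1, p8=0, p9=1

Set p1 = False and propagate.
The remaining clauses are satisfied by p2 = True, p3 = True, p4 = True, p5 = False, p6 = False, p7 = True, p8 = False, p9 = True.
Check each clause:
  1. (!p5 || p6 || p4) — !p5 is true.
  2. (!p1 || p3 || p7) — p3 is true.
  3. (!p1 || !p6 || p4) — !p6 is true.
  4. (!p8 || !p3) — !p8 is true.
  5. (p2 || !p1 || !p5) — p2 is true.
  6. (!p6 || !p9 || p7) — !p6 is true.
  7. (!p6 || !p1 || !p9) — !p6 is true.
  8. (p4 || p9) — p9 is true.
  9. (!p5 || !p4) — !p5 is true.
  10. (p8 || !p1 || !p9) — !p1 is true.
  11. (p3 || !p2 || !p9) — p3 is true.
  12. (p3 || p7) — p3 is true.
  13. (p5 || p3 || !p6) — !p6 is true.
  14. (p6 || p7) — p7 is true.
  15. (!p7 || p3 || p9) — p3 is true.
  16. (p1 || !p4 || p3) — p3 is true.
  17. (p1 || !p7 || !p6) — !p6 is true.
  18. (p9 || p8) — p9 is true.
  19. (!p6 || p9 || !p7) — p9 is true.
  20. (p6 || !p7 || p2) — p2 is true.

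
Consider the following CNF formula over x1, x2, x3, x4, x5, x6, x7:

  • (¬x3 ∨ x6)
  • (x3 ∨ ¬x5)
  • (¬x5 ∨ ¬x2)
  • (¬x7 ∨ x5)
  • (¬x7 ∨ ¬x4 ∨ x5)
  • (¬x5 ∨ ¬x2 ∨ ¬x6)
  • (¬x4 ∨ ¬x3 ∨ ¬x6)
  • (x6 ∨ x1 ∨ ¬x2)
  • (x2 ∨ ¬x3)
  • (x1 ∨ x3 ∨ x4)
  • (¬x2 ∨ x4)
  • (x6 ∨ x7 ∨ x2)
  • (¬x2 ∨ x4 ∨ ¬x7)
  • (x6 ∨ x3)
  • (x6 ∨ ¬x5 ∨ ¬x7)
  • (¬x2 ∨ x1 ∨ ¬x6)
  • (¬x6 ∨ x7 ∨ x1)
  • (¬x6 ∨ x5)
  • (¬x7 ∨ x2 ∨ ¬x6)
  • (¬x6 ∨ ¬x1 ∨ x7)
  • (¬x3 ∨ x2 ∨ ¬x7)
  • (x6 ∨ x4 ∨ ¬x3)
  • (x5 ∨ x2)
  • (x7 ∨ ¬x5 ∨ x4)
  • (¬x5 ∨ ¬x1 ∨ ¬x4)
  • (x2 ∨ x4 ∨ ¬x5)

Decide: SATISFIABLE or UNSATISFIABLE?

x6 = True:
  propagation gives x5=True, x3=True, x2=False; an empty clause results — contradiction.
x6 = False:
  propagation gives x3=False; an empty clause results — contradiction.
Every branch closes, so no satisfying assignment exists.

UNSATISFIABLE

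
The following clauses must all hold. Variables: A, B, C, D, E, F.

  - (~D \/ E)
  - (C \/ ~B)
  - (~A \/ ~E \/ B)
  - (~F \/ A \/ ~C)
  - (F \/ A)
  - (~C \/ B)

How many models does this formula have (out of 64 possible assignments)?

11

Case analysis on A and B:
  A=T, B=T: F free; 3 ways for (C,D,E) × 2^1 = 6.
  A=T, B=F: remaining (C,D,E,F) ∈ {(F,F,F,F); (F,F,F,T)} — 2.
  A=F, B=T: a clause becomes empty — 0.
  A=F, B=F: remaining (C,D,E,F) ∈ {(F,F,F,T); (F,F,T,T); (F,T,T,T)} — 3.
Total: 6 + 2 + 0 + 3 = 11.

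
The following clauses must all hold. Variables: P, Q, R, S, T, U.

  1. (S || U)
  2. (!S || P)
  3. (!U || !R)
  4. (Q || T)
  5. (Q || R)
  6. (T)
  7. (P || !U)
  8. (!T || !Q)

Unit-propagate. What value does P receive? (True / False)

True

(T) stands alone — T = True.
(!Q || !T): since T = True, the clause reduces to (!Q). Q = False.
From (R || Q) and Q = False: R = True.
In (!U || !R), !R is now false; !U must hold, so U = False.
(U || S): since U = False, the clause reduces to (S). S = True.
(P || !S) with S = True leaves only P, so P = True.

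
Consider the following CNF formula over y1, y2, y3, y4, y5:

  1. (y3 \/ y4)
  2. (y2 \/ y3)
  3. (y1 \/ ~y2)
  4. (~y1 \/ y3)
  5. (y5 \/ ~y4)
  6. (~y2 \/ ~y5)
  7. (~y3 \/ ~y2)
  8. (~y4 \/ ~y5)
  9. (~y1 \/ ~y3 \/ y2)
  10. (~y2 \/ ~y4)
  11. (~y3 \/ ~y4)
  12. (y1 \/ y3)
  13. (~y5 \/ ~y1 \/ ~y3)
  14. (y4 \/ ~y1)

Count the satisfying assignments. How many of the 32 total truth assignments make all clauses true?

The models are:
  y1=0 y2=0 y3=1 y4=0 y5=0
  y1=0 y2=0 y3=1 y4=0 y5=1
That's 2 in total.

2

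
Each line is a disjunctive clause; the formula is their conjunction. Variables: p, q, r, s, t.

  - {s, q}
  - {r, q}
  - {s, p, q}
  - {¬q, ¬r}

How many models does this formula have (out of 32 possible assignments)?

12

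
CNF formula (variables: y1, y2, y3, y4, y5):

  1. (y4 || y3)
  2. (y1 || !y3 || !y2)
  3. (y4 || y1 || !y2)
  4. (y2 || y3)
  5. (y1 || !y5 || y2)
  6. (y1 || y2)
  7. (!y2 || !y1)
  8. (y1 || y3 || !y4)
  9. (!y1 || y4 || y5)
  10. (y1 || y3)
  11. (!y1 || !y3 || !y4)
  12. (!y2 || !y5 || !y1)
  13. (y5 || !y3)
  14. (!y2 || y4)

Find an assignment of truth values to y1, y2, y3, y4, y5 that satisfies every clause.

y1 = T, y2 = F, y3 = T, y4 = F, y5 = T

Try y1 = True.
  then y2 is forced to False.
  then y3 is forced to True.
  then y4 is forced to False.
  then y5 is forced to True.
Every clause has at least one true literal under this assignment.
Check each clause:
  1. (y4 || y3) — y3 is true.
  2. (!y3 || !y2 || y1) — y1 is true.
  3. (y4 || !y2 || y1) — y1 is true.
  4. (y2 || y3) — y3 is true.
  5. (y1 || y2 || !y5) — y1 is true.
  6. (y2 || y1) — y1 is true.
  7. (!y2 || !y1) — !y2 is true.
  8. (y3 || y1 || !y4) — y1 is true.
  9. (y5 || y4 || !y1) — y5 is true.
  10. (y1 || y3) — y1 is true.
  11. (!y3 || !y4 || !y1) — !y4 is true.
  12. (!y5 || !y1 || !y2) — !y2 is true.
  13. (y5 || !y3) — y5 is true.
  14. (y4 || !y2) — !y2 is true.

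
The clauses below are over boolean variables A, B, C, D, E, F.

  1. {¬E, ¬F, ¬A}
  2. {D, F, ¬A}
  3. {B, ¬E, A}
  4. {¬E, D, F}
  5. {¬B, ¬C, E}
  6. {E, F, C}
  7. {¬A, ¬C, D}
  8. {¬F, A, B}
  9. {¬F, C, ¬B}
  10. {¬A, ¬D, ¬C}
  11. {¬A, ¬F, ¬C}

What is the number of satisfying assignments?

Case analysis on A and F:
  A=T, F=T: remaining (B,C,D,E) ∈ {(F,F,F,F); (F,F,T,F)} — 2.
  A=T, F=F: remaining (B,C,D,E) ∈ {(F,F,T,T); (T,F,T,T)} — 2.
  A=F, F=T: remaining (B,C,D,E) ∈ {(T,T,F,T); (T,T,T,T)} — 2.
  A=F, F=F: remaining (B,C,D,E) ∈ {(F,T,F,F); (F,T,T,F); (T,F,T,T); (T,T,T,T)} — 4.
Total: 2 + 2 + 2 + 4 = 10.

10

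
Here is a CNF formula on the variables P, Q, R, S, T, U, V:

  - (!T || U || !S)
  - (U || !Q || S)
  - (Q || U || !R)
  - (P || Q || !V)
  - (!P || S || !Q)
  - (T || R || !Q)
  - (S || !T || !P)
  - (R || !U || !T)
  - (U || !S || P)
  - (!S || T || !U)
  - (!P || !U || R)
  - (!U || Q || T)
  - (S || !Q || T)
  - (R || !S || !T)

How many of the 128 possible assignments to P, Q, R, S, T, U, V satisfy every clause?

18

Case analysis on S and T:
  S=T, T=T: 7 of the 32 assignments to (P,Q,R,U,V) work.
  S=T, T=F: remaining (P,Q,R,U,V) ∈ {(T,F,F,F,F); (T,F,F,F,T); (T,T,T,F,F); (T,T,T,F,T)} — 4.
  S=F, T=T: remaining (P,Q,R,U,V) ∈ {(F,F,F,F,F); (F,F,T,T,F); (F,T,T,T,F); (F,T,T,T,T)} — 4.
  S=F, T=F: remaining (P,Q,R,U,V) ∈ {(F,F,F,F,F); (T,F,F,F,F); (T,F,F,F,T)} — 3.
Total: 7 + 4 + 4 + 3 = 18.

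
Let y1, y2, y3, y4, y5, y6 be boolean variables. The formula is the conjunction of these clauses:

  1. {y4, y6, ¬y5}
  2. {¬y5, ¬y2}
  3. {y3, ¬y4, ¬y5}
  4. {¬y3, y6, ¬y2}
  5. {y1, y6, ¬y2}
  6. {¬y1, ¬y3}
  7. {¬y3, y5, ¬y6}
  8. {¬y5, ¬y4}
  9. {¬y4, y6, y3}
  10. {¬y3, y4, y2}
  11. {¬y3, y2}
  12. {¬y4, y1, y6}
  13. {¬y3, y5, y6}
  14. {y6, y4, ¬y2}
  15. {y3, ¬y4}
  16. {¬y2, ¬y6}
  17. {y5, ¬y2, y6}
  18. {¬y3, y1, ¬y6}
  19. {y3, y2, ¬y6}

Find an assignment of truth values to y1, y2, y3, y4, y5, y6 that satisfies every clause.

y1 = False, y2 = False, y3 = False, y4 = False, y5 = False, y6 = False

Check each clause:
  1. {y6, ¬y5, y4} — ¬y5 is true.
  2. {¬y5, ¬y2} — ¬y5 is true.
  3. {¬y5, ¬y4, y3} — ¬y4 is true.
  4. {y6, ¬y2, ¬y3} — ¬y3 is true.
  5. {y1, y6, ¬y2} — ¬y2 is true.
  6. {¬y3, ¬y1} — ¬y3 is true.
  7. {¬y6, y5, ¬y3} — ¬y3 is true.
  8. {¬y4, ¬y5} — ¬y5 is true.
  9. {y3, ¬y4, y6} — ¬y4 is true.
  10. {y2, ¬y3, y4} — ¬y3 is true.
  11. {¬y3, y2} — ¬y3 is true.
  12. {y6, ¬y4, y1} — ¬y4 is true.
  13. {¬y3, y5, y6} — ¬y3 is true.
  14. {y6, y4, ¬y2} — ¬y2 is true.
  15. {¬y4, y3} — ¬y4 is true.
  16. {¬y6, ¬y2} — ¬y6 is true.
  17. {¬y2, y6, y5} — ¬y2 is true.
  18. {¬y3, y1, ¬y6} — ¬y6 is true.
  19. {y2, y3, ¬y6} — ¬y6 is true.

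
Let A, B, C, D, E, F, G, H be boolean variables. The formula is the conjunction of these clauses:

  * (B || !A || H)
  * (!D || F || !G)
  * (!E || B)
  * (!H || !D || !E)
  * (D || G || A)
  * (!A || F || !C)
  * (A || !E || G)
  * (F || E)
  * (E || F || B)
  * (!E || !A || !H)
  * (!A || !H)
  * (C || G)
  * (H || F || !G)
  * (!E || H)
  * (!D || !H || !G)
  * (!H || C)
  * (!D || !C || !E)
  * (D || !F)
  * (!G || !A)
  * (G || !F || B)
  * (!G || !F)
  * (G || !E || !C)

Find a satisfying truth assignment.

A=False, B=True, C=True, D=False, E=True, F=False, G=True, H=True

Check each clause:
  1. (B || !A || H) — H is true.
  2. (!G || !D || F) — !D is true.
  3. (!E || B) — B is true.
  4. (!E || !H || !D) — !D is true.
  5. (D || G || A) — G is true.
  6. (F || !A || !C) — !A is true.
  7. (A || G || !E) — G is true.
  8. (F || E) — E is true.
  9. (B || E || F) — B is true.
  10. (!A || !E || !H) — !A is true.
  11. (!A || !H) — !A is true.
  12. (C || G) — C is true.
  13. (H || F || !G) — H is true.
  14. (!E || H) — H is true.
  15. (!D || !G || !H) — !D is true.
  16. (C || !H) — C is true.
  17. (!E || !D || !C) — !D is true.
  18. (D || !F) — !F is true.
  19. (!A || !G) — !A is true.
  20. (!F || B || G) — B is true.
  21. (!G || !F) — !F is true.
  22. (G || !C || !E) — G is true.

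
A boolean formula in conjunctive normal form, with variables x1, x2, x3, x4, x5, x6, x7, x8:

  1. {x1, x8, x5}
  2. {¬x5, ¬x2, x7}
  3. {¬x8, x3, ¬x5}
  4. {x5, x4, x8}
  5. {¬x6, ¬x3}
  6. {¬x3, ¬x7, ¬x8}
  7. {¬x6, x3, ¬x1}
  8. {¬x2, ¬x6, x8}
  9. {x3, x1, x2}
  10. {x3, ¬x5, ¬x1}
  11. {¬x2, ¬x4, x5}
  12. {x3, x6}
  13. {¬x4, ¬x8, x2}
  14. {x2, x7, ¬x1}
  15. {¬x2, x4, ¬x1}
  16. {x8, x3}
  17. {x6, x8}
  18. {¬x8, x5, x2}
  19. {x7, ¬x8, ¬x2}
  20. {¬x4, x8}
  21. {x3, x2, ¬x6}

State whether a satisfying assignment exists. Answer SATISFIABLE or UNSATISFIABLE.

SATISFIABLE

Try x1 = False.
Try x2 = False.
  then x3 is forced to True.
  then x6 is forced to False.
  then x8 is forced to True.
  then x7 is forced to False.
  then x4 is forced to False.
  then x5 is forced to True.
So x1=0  x2=0  x3=1  x4=0  x5=1  x6=0  x7=0  x8=1 is a satisfying assignment.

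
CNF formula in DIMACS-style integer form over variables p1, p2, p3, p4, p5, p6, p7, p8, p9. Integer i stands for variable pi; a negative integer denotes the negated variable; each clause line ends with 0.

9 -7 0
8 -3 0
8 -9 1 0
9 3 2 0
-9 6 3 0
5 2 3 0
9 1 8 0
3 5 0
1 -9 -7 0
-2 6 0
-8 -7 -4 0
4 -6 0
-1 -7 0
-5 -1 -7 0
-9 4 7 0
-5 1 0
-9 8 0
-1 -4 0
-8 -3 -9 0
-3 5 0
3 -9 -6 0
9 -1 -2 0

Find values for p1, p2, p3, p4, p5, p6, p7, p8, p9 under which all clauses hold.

Try p1 = True.
  then p7 is forced to False.
  then p4 is forced to False.
  then p6 is forced to False.
  then p2 is forced to False.
  then p9 is forced to False.
  then p3 is forced to True.
  then p8 is forced to True.
  then p5 is forced to True.

p1=True, p2=False, p3=True, p4=False, p5=True, p6=False, p7=False, p8=True, p9=False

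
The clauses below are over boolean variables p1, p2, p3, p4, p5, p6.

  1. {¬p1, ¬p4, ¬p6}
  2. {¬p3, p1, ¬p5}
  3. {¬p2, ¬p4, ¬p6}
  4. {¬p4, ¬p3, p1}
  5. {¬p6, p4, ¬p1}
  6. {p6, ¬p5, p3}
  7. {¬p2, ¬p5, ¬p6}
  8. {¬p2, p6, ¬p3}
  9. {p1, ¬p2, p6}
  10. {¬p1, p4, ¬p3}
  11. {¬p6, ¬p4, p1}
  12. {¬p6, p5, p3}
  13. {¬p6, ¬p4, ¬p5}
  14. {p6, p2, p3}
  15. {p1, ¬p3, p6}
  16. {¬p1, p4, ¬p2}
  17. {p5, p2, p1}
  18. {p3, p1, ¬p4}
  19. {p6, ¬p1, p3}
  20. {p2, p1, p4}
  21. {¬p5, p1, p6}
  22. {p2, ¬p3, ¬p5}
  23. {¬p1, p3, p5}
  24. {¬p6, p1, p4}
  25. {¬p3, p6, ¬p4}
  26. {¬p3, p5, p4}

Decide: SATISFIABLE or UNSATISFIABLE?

UNSATISFIABLE

p1 = True:
  p6 = True:
    propagation gives p4=False; an empty clause results — contradiction.
  p6 = False:
    propagation gives p3=True, p2=False, p4=True; an empty clause results — contradiction.
p1 = False:
  p6 = True:
    propagation gives p4=False; an empty clause results — contradiction.
  p6 = False:
    propagation gives p2=False, p3=True; an empty clause results — contradiction.
Every branch closes, so no satisfying assignment exists.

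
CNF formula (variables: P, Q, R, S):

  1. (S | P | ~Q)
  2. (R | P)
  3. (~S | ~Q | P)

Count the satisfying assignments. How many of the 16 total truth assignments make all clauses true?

10

Case analysis on P and Q:
  P=1, Q=1: remaining (R,S) ∈ {(0,0); (0,1); (1,0); (1,1)} — 4.
  P=1, Q=0: remaining (R,S) ∈ {(0,0); (0,1); (1,0); (1,1)} — 4.
  P=0, Q=1: a clause becomes empty — 0.
  P=0, Q=0: remaining (R,S) ∈ {(1,0); (1,1)} — 2.
Total: 4 + 4 + 0 + 2 = 10.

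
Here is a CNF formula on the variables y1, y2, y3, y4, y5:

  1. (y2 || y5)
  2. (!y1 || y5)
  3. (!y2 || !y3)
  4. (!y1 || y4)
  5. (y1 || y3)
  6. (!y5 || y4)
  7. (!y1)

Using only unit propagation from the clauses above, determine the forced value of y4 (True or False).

(!y1) stands alone — y1 = False.
From (y3 || y1) and y1 = False: y3 = True.
From (!y2 || !y3) and y3 = True: y2 = False.
From (y2 || y5) and y2 = False: y5 = True.
From (y4 || !y5) and y5 = True: y4 = True.

True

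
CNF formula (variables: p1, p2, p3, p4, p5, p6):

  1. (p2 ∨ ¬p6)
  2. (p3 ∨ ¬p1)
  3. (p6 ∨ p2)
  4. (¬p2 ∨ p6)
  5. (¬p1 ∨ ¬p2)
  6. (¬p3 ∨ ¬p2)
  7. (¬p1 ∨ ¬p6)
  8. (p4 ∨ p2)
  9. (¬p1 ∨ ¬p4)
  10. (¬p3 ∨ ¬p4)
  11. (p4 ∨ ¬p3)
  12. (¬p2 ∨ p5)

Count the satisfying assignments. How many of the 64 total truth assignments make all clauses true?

2

The models are:
  p1=F p2=T p3=F p4=F p5=T p6=T
  p1=F p2=T p3=F p4=T p5=T p6=T
That's 2 in total.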